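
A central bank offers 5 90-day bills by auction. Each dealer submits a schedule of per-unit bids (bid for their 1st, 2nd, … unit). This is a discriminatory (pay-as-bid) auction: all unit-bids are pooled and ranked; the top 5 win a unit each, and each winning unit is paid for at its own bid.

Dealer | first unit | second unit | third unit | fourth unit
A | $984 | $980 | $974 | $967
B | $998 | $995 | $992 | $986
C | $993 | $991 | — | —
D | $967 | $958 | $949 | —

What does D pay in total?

D pays $0

Merging the schedules and taking the best 5: 998 (B-1), 995 (B-2), 993 (C-1), 992 (B-3), 991 (C-2)
Next rejected bid: $986 (not a price — pay-as-bid).
D wins no units.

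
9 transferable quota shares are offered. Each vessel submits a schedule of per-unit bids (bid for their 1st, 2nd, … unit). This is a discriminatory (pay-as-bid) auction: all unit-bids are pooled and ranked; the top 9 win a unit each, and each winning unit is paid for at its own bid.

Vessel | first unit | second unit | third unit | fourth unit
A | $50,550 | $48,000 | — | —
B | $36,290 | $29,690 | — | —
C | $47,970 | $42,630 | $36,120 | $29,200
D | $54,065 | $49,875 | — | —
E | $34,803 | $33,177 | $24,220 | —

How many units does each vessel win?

All unit-bids, highest first — top 9: 54,065 (D-1), 50,550 (A-1), 49,875 (D-2), 48,000 (A-2), 47,970 (C-1), 42,630 (C-2), 36,290 (B-1), 36,120 (C-3), 34,803 (E-1)
Next rejected bid: $33,177 (not a price — pay-as-bid).
Allocation: A 2, B 1, C 3, D 2, E 1.

A 2, B 1, C 3, D 2, E 1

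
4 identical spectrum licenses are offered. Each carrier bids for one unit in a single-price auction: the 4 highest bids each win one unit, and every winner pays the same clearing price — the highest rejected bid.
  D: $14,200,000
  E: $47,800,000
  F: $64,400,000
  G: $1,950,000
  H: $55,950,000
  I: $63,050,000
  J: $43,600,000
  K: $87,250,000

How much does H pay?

H pays $47,800,000

Sorting: 87,250,000 (K), 64,400,000 (F), 63,050,000 (I), 55,950,000 (H), 47,800,000 (E), 43,600,000 (J), …
Top 4: K, F, I, H.
First losing bid is E's $47,800,000, which sets the uniform price.
H wins → pays $47,800,000.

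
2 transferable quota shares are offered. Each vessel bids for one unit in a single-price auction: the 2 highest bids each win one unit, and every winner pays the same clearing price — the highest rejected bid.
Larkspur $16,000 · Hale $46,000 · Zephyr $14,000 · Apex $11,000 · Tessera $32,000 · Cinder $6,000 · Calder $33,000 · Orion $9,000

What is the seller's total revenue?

Total revenue: $64,000

Ordering the bids: 46,000 (Hale), 33,000 (Calder), 32,000 (Tessera), 16,000 (Larkspur), …
Top 2: Hale, Calder.
Highest unsuccessful bid: $32,000 → clearing price.
Total revenue = 2 × $32,000 = $64,000.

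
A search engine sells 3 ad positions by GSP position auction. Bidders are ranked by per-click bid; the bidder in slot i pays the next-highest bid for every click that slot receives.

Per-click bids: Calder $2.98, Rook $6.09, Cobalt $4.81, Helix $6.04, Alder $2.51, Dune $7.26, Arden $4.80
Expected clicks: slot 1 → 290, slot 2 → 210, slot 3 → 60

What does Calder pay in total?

Calder pays $0.00

Per-click bids in order: $7.26 (Dune) > $6.09 (Rook) > $6.04 (Helix) > $4.81 (Cobalt) > …
Calder ranks below slot 3 → no slot, pays nothing.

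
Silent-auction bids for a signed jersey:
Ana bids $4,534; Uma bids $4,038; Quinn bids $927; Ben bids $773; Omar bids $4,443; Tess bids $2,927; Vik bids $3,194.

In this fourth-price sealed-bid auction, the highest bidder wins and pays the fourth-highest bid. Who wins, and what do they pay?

Ana pays $3,194

Sorting bids: 4,534 (Ana) > 4,443 (Omar) > 4,038 (Uma) > 3,194 (Vik) > 2,927 (Tess) > 927 (Quinn) > …
Ana wins; payment is bid #4 in the ranking = $3,194.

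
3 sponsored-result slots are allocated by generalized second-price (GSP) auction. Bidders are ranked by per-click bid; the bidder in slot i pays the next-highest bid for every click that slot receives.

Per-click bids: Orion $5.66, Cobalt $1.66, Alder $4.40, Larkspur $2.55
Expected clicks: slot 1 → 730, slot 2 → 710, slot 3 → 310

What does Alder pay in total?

Alder pays $1810.50

Sorting advertisers: $5.66 (Orion) > $4.40 (Alder) > $2.55 (Larkspur) > $1.66 (Cobalt)
Alder holds slot 2 → pays next bid $2.55 × 710 clicks = $1810.50.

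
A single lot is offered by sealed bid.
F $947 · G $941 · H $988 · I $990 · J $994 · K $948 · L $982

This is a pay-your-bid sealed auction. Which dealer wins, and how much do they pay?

Sorting bids: 994 (J) > 990 (I) > 988 (H) > 982 (L) > 948 (K) > 947 (F) > …
J has the highest bid and pays exactly that: $994.

J pays $994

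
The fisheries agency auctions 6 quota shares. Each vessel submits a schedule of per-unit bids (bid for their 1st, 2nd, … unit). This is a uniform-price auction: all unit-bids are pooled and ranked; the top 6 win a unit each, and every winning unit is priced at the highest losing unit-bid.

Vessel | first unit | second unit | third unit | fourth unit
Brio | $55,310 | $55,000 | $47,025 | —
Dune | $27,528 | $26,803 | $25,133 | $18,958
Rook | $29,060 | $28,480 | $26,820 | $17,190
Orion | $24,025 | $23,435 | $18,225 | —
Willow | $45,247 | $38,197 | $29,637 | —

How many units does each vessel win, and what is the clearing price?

Pooled unit-bids ranked (top 6): 55,310 (Brio-1), 55,000 (Brio-2), 47,025 (Brio-3), 45,247 (Willow-1), 38,197 (Willow-2), 29,637 (Willow-3)
First bid not allocated: $29,060.
Allocation: Brio 3, Willow 3.

Brio 3, Willow 3; clearing price $29,060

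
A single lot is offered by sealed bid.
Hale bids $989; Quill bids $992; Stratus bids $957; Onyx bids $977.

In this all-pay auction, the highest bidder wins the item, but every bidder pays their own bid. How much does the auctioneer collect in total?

Total revenue: $3,915

All-pay auction: the highest bidder wins the item, but every bidder pays their own bid.
Sorting bids: 992 (Quill) > 989 (Hale) > 977 (Onyx) > 957 (Stratus)
Quill wins with the top bid; all bids are sunk regardless.
Every bidder forfeits their bid regardless of winning.
Revenue = 989 + 992 + 957 + 977 = $3,915.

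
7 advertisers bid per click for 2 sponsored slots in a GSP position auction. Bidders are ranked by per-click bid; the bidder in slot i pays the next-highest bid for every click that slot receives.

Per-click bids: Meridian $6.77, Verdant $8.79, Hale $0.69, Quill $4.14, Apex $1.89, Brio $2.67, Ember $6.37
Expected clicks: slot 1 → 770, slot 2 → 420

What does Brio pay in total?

Per-click bids in order: $8.79 (Verdant) > $6.77 (Meridian) > $6.37 (Ember) > …
Brio ranks below slot 2 → no slot, pays nothing.

Brio pays $0.00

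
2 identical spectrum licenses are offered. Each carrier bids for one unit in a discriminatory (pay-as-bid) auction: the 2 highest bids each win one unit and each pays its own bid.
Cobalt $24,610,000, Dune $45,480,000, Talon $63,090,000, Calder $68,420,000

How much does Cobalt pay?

Ordering the bids: 68,420,000 (Calder), 63,090,000 (Talon), 45,480,000 (Dune), 24,610,000 (Cobalt)
Winners (2 units): Calder, Talon.
Cobalt does not win → $0.

Cobalt pays $0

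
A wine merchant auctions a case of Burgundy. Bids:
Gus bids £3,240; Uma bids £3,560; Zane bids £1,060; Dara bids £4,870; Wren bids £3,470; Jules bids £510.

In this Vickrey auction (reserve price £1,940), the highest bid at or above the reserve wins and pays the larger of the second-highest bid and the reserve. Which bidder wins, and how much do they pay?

Dara pays £3,560

Rule: the highest bid at or above the reserve wins and pays the larger of the second-highest bid and the reserve.
Bids in order: 4,870 (Dara) > 3,560 (Uma) > 3,470 (Wren) > 3,240 (Gus) > 1,060 (Zane) > 510 (Jules)
Highest eligible bid: Dara at £4,870.
Second-highest bid £3,560 exceeds the reserve £1,940 → payment £3,560.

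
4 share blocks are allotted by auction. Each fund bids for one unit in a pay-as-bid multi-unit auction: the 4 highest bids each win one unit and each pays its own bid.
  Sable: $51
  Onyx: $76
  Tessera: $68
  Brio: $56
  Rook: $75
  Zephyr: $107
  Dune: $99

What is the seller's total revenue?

Bids ranked high→low: 107 (Zephyr), 99 (Dune), 76 (Onyx), 75 (Rook), 68 (Tessera), 56 (Brio), …
Winners (4 units): Zephyr, Dune, Onyx, Rook.
Total revenue = 107 + 99 + 76 + 75 = $357.

Total revenue: $357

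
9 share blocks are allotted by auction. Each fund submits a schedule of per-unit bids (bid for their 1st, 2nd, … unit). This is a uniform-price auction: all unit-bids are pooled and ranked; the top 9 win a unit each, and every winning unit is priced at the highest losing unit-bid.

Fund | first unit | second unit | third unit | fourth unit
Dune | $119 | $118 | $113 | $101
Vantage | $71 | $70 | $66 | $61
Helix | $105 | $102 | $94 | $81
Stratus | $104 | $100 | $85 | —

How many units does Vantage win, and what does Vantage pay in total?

Vantage: 0 units, pays $0

Pooled unit-bids ranked (top 9): 119 (Dune-1), 118 (Dune-2), 113 (Dune-3), 105 (Helix-1), 104 (Stratus-1), 102 (Helix-2), 101 (Dune-4), 100 (Stratus-2), 94 (Helix-3)
Highest rejected unit-bid = $85.
Vantage wins 0 unit(s) at $85 each.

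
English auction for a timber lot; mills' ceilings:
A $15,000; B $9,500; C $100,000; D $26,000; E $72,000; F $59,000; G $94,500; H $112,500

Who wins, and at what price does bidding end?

H wins at $100,000

Limits ranked: 112,500 (H) > 100,000 (C) > 94,500 (G) > 72,000 (E) > 59,000 (F) > 26,000 (D) > …
Once the price passes $100,000, only H is left; the hammer falls at C's limit of $100,000.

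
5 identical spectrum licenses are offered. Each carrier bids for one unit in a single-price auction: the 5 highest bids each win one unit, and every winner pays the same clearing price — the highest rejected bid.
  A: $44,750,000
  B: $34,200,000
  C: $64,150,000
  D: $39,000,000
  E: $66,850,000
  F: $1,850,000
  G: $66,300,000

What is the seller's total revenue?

Ordering the bids: 66,850,000 (E), 66,300,000 (G), 64,150,000 (C), 44,750,000 (A), 39,000,000 (D), 34,200,000 (B), 1,850,000 (F)
Winners (5 units): E, G, C, A, D.
First losing bid is B's $34,200,000, which sets the uniform price.
Total revenue = 5 × $34,200,000 = $171,000,000.

Total revenue: $171,000,000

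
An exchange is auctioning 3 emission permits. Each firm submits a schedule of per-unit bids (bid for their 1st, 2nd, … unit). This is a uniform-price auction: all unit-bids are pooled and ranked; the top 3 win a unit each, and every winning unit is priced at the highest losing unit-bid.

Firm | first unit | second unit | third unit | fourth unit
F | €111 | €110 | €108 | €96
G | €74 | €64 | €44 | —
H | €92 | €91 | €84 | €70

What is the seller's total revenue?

Pooled unit-bids ranked (top 3): 111 (F-1), 110 (F-2), 108 (F-3)
First bid not allocated: €96.
Allocation: F 3. Every unit priced at €96.
Revenue = 3 × 96 = €288.

Total revenue: €288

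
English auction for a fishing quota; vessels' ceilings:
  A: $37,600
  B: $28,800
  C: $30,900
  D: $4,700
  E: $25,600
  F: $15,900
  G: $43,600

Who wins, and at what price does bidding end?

Sorting limits: 43,600 (G) > 37,600 (A) > 30,900 (C) > 28,800 (B) > 25,600 (E) > 15,900 (F) > …
Bidding ends when A exits at $37,600; G takes it.

G wins at $37,600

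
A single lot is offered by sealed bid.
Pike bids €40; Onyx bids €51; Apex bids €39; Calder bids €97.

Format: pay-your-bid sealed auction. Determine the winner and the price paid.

Bids ranked: 97 (Calder) > 51 (Onyx) > 40 (Pike) > 39 (Apex)
Calder is highest → pays own bid, €97.

Calder pays €97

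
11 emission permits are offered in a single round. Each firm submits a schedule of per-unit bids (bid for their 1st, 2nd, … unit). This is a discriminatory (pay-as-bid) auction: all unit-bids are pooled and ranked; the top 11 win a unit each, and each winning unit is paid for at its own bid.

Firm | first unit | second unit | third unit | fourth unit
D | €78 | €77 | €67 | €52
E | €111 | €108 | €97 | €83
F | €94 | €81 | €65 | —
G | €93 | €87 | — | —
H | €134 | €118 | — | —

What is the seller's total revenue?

Total revenue: €1,084

Pooled unit-bids ranked (top 11): 134 (H-1), 118 (H-2), 111 (E-1), 108 (E-2), 97 (E-3), 94 (F-1), 93 (G-1), 87 (G-2), 83 (E-4), 81 (F-2), 78 (D-1)
Next rejected bid: €77 (not a price — pay-as-bid).
Each winning unit pays its own bid.
Revenue = 134 + 118 + 111 + 108 + 97 + 94 + 93 + 87 + 83 + 81 + 78 = €1,084.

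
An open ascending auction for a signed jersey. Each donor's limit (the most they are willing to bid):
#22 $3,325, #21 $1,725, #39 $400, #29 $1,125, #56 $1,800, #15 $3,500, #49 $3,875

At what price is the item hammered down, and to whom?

Limits ranked: 3,875 (#49) > 3,500 (#15) > 3,325 (#22) > 1,800 (#56) > 1,725 (#21) > 1,125 (#29) > …
Bidding ends when #15 exits at $3,500; #49 takes it.

#49 wins at $3,500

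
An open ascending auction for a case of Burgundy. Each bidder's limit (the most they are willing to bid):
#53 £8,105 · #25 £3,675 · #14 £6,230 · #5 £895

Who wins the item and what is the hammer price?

Rule: the price rises until one bidder remains; the winner pays the price at which the last rival dropped out.
Limits in order: 8,105 (#53) > 6,230 (#14) > 3,675 (#25) > 895 (#5)
Bidding ends when #14 exits at £6,230; #53 takes it.

#53 wins at £6,230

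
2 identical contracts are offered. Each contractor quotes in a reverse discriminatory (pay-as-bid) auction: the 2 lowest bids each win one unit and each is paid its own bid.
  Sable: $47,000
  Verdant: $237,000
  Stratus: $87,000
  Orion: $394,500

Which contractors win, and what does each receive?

Sable $47,000, Stratus $87,000

Ordering the bids: 47,000 (Sable), 87,000 (Stratus), 237,000 (Verdant), 394,500 (Orion)
Lowest 2: Sable, Stratus.
Each winner is paid its own bid: Sable $47,000, Stratus $87,000.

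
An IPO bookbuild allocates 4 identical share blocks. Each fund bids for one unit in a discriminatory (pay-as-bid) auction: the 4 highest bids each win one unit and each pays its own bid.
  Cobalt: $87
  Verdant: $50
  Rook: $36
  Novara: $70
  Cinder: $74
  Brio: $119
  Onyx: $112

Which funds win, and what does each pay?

Ordering the bids: 119 (Brio), 112 (Onyx), 87 (Cobalt), 74 (Cinder), 70 (Novara), 50 (Verdant), …
The 4 highest are Brio, Onyx, Cobalt, Cinder.
Each winner pays its own bid: Brio $119, Onyx $112, Cobalt $87, Cinder $74.

Brio $119, Onyx $112, Cobalt $87, Cinder $74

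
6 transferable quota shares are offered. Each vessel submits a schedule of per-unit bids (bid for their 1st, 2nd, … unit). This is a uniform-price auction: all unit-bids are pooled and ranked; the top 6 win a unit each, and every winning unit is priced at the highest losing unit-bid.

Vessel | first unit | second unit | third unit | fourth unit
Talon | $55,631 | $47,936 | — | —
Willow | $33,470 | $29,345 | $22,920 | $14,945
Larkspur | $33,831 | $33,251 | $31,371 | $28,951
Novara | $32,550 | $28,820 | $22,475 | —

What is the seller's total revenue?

Merging the schedules and taking the best 6: 55,631 (Talon-1), 47,936 (Talon-2), 33,831 (Larkspur-1), 33,470 (Willow-1), 33,251 (Larkspur-2), 32,550 (Novara-1)
First bid not allocated: $31,371.
Allocation: Larkspur 2, Novara 1, Talon 2, Willow 1. Every unit priced at $31,371.
Revenue = 6 × 31,371 = $188,226.

Total revenue: $188,226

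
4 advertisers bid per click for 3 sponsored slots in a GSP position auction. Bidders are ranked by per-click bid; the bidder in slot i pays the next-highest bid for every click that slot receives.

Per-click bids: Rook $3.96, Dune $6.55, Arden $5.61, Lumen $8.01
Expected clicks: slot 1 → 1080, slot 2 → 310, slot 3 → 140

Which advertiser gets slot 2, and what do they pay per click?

Dune; $5.61 per click

Ranked by bid: $8.01 (Lumen) > $6.55 (Dune) > $5.61 (Arden) > $3.96 (Rook)
Slot 2 goes to the second-ranked bidder, Dune, who pays the next bid down: $5.61/click.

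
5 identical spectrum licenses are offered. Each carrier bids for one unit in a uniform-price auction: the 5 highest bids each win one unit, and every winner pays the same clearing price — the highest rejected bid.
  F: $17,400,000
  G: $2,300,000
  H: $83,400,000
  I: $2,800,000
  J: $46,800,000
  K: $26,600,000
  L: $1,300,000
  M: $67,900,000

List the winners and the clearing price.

Ordering the bids: 83,400,000 (H), 67,900,000 (M), 46,800,000 (J), 26,600,000 (K), 17,400,000 (F), 2,800,000 (I), 2,300,000 (G), …
Winners (5 units): H, M, J, K, F.
Highest unsuccessful bid: $2,800,000 → clearing price.

H, M, J, K, F; each pays $2,800,000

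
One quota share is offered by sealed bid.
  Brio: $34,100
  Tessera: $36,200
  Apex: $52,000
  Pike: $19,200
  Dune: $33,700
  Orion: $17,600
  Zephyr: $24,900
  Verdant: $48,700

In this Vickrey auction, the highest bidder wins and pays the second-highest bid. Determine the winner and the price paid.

Bids in order: 52,000 (Apex) > 48,700 (Verdant) > 36,200 (Tessera) > 34,100 (Brio) > 33,700 (Dune) > 24,900 (Zephyr) > …
Apex is highest; pays the second-highest bid, $48,700.

Apex pays $48,700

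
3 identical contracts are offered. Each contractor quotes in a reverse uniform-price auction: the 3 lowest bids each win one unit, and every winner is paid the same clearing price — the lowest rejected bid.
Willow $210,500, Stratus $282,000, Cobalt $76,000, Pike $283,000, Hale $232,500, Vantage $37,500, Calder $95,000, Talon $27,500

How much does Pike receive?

Pike is paid $0

Sorting: 27,500 (Talon), 37,500 (Vantage), 76,000 (Cobalt), 95,000 (Calder), 210,500 (Willow), …
Lowest 3: Talon, Vantage, Cobalt.
Lowest unsuccessful bid: $95,000 → clearing price.
Pike does not win → is paid $0.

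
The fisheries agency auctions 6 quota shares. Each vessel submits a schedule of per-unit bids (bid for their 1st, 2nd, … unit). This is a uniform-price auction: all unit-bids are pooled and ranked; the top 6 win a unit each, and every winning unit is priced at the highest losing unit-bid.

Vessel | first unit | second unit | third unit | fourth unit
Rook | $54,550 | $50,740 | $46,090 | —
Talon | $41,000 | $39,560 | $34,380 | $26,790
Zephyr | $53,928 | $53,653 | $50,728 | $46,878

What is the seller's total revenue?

Total revenue: $276,540

All unit-bids, highest first — top 6: 54,550 (Rook-1), 53,928 (Zephyr-1), 53,653 (Zephyr-2), 50,740 (Rook-2), 50,728 (Zephyr-3), 46,878 (Zephyr-4)
Highest rejected unit-bid = $46,090.
Allocation: Rook 2, Zephyr 4. Every unit priced at $46,090.
Revenue = 6 × 46,090 = $276,540.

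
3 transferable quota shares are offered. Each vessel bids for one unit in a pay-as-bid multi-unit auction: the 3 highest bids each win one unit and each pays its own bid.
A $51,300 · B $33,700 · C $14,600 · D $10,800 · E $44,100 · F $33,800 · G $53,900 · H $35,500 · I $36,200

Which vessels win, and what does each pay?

G $53,900, A $51,300, E $44,100

Ordering the bids: 53,900 (G), 51,300 (A), 44,100 (E), 36,200 (I), 35,500 (H), …
The 3 highest are G, A, E.
Each winner pays its own bid: G $53,900, A $51,300, E $44,100.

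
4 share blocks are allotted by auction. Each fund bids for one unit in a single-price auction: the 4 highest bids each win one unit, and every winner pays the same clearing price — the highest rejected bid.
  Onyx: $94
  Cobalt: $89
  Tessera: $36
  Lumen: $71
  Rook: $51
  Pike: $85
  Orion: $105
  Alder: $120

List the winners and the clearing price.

Ordering the bids: 120 (Alder), 105 (Orion), 94 (Onyx), 89 (Cobalt), 85 (Pike), 71 (Lumen), …
Winners (4 units): Alder, Orion, Onyx, Cobalt.
First losing bid is Pike's $85, which sets the uniform price.

Alder, Orion, Onyx, Cobalt; each pays $85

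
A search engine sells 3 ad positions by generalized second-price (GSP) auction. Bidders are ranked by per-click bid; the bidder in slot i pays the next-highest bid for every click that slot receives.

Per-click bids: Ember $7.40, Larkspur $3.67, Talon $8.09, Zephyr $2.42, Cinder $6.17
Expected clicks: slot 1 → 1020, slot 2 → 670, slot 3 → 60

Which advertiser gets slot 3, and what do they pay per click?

Ranked by bid: $8.09 (Talon) > $7.40 (Ember) > $6.17 (Cinder) > $3.67 (Larkspur) > …
Slot 3 goes to the third-ranked bidder, Cinder, who pays the next bid down: $3.67/click.

Cinder; $3.67 per click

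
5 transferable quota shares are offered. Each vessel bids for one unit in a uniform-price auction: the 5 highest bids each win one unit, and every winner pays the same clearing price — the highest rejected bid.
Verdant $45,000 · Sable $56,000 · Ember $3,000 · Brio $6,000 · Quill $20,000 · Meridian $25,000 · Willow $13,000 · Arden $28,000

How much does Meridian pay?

Meridian pays $13,000

Bids ranked high→low: 56,000 (Sable), 45,000 (Verdant), 28,000 (Arden), 25,000 (Meridian), 20,000 (Quill), 13,000 (Willow), 6,000 (Brio), …
The 5 highest are Sable, Verdant, Arden, Meridian, Quill.
Clearing price = highest rejected bid = $13,000.
Meridian wins → pays $13,000.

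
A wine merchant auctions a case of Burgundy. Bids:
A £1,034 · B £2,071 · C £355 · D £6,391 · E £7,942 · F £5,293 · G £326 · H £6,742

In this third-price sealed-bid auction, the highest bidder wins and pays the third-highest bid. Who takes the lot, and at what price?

Bids ranked: 7,942 (E) > 6,742 (H) > 6,391 (D) > 5,293 (F) > 2,071 (B) > 1,034 (A) > …
E is highest; pays the third-highest bid, £6,391.

E pays £6,391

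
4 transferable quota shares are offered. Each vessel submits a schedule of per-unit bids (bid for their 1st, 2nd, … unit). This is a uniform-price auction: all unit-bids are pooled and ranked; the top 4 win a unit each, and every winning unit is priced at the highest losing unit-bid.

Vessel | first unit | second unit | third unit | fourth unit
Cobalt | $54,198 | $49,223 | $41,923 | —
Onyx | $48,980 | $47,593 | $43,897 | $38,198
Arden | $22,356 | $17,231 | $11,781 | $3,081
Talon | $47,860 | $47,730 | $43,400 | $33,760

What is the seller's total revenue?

Merging the schedules and taking the best 4: 54,198 (Cobalt-1), 49,223 (Cobalt-2), 48,980 (Onyx-1), 47,860 (Talon-1)
First bid not allocated: $47,730.
Allocation: Cobalt 2, Onyx 1, Talon 1. Every unit priced at $47,730.
Revenue = 4 × 47,730 = $190,920.

Total revenue: $190,920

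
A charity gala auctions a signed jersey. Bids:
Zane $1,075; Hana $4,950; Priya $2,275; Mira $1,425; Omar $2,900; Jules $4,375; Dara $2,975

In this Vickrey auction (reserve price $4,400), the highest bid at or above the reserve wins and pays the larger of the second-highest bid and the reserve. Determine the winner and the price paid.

Hana pays $4,400

Vickrey auction (reserve price $4,400): the highest bid at or above the reserve wins and pays the larger of the second-highest bid and the reserve.
Sorting bids: 4,950 (Hana) > 4,375 (Jules) > 2,975 (Dara) > 2,900 (Omar) > 2,275 (Priya) > 1,425 (Mira) > …
Hana has the top bid at or above the reserve ($4,950).
Second-highest bid $4,375 is below the reserve $4,400, so the reserve binds → payment $4,400.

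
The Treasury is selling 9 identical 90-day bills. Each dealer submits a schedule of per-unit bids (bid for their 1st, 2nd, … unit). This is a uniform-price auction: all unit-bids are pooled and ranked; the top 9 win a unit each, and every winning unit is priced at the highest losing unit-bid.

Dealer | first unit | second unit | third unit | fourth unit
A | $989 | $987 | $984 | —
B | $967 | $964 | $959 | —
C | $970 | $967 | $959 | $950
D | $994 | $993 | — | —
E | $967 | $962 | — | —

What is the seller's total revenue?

Merging the schedules and taking the best 9: 994 (D-1), 993 (D-2), 989 (A-1), 987 (A-2), 984 (A-3), 970 (C-1), 967 (B-1), 967 (C-2), 967 (E-1)
Highest rejected unit-bid = $964.
Allocation: A 3, B 1, C 2, D 2, E 1. Every unit priced at $964.
Revenue = 9 × 964 = $8,676.

Total revenue: $8,676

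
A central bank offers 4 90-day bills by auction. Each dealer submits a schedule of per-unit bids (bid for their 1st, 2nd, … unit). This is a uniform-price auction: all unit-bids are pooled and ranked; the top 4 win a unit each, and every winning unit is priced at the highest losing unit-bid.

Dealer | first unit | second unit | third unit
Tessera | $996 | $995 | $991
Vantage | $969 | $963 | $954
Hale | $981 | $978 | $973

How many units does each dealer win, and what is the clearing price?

Merging the schedules and taking the best 4: 996 (Tessera-1), 995 (Tessera-2), 991 (Tessera-3), 981 (Hale-1)
Highest rejected unit-bid = $978.
Allocation: Hale 1, Tessera 3.

Hale 1, Tessera 3; clearing price $978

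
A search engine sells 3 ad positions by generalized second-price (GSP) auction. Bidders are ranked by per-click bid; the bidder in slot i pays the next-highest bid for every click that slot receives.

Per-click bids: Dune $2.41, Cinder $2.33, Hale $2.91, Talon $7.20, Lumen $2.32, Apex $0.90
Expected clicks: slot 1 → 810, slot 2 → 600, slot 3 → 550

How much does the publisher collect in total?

Ranked by bid: $7.20 (Talon) > $2.91 (Hale) > $2.41 (Dune) > $2.33 (Cinder) > …
Slot 1: Talon pays $2.91 × 810 = $2357.10
Slot 2: Hale pays $2.41 × 600 = $1446.00
Slot 3: Dune pays $2.33 × 550 = $1281.50
Total = $5084.60

Total revenue: $5084.60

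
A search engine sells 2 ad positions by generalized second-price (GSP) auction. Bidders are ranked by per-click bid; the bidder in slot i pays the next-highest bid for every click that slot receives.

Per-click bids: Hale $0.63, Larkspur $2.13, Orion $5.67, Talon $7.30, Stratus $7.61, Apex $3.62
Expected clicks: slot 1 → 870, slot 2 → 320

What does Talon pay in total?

Talon pays $1814.40

Per-click bids in order: $7.61 (Stratus) > $7.30 (Talon) > $5.67 (Orion) > …
Talon holds slot 2 → pays next bid $5.67 × 320 clicks = $1814.40.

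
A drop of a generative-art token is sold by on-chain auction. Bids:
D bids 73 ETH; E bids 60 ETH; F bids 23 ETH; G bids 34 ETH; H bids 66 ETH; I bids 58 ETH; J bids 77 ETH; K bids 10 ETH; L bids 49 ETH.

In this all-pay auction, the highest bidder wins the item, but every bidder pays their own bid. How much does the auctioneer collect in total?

Rule: the highest bidder wins the item, but every bidder pays their own bid.
Bids in order: 77 (J) > 73 (D) > 66 (H) > 60 (E) > 58 (I) > 49 (L) > …
Every bidder forfeits their bid regardless of winning.
Revenue = 73 + 60 + 23 + 34 + 66 + 58 + 77 + 10 + 49 = 450 ETH.

Total revenue: 450 ETH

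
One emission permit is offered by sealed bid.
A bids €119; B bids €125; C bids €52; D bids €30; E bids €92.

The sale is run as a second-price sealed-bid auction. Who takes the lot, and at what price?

Bids ranked: 125 (B) > 119 (A) > 92 (E) > 52 (C) > 30 (D)
B wins with the highest bid; price is set by the runner-up at €119.

B pays €119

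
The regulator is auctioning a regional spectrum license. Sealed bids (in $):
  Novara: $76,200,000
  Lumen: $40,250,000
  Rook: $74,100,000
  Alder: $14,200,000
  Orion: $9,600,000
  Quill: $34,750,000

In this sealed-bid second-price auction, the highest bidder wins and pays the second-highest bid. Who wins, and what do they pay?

Sealed-bid second-price auction: the highest bidder wins and pays the second-highest bid.
Sorting bids: 76,200,000 (Novara) > 74,100,000 (Rook) > 40,250,000 (Lumen) > 34,750,000 (Quill) > 14,200,000 (Alder) > 9,600,000 (Orion)
Novara is highest; pays the second-highest bid, $74,100,000.

Novara pays $74,100,000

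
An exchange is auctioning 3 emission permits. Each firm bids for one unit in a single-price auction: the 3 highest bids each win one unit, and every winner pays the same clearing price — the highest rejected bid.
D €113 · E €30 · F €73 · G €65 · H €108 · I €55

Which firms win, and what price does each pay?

D, H, F; each pays €65

Sorting: 113 (D), 108 (H), 73 (F), 65 (G), 55 (I), …
Top 3: D, H, F.
Clearing price = highest rejected bid = €65.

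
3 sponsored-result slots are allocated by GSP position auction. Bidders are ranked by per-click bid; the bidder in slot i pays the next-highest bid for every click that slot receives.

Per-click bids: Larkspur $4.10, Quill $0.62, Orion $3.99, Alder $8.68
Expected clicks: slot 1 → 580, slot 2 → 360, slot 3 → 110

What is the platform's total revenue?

Total revenue: $3882.60

Per-click bids in order: $8.68 (Alder) > $4.10 (Larkspur) > $3.99 (Orion) > $0.62 (Quill)
Slot 1: Alder pays $4.10 × 580 = $2378.00
Slot 2: Larkspur pays $3.99 × 360 = $1436.40
Slot 3: Orion pays $0.62 × 110 = $68.20
Total = $3882.60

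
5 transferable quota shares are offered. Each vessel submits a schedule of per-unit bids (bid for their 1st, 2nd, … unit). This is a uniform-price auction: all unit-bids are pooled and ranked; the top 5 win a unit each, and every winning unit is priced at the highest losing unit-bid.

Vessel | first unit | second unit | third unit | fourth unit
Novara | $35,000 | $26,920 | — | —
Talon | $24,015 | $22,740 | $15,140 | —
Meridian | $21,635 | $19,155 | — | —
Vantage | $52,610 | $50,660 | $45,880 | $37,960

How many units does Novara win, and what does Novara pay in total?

Pooled unit-bids ranked (top 5): 52,610 (Vantage-1), 50,660 (Vantage-2), 45,880 (Vantage-3), 37,960 (Vantage-4), 35,000 (Novara-1)
The (k+1)-th unit-bid is $26,920.
Novara wins 1 unit(s) at $26,920 each.

Novara: 1 unit, pays $26,920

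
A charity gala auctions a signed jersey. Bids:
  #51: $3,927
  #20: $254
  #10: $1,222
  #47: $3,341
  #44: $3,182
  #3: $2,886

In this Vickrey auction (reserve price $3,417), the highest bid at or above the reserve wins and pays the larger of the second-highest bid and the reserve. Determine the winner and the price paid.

#51 pays $3,417

Bids ranked: 3,927 (#51) > 3,341 (#47) > 3,182 (#44) > 2,886 (#3) > 1,222 (#10) > 254 (#20)
Highest eligible bid: #51 at $3,927.
Second-highest bid $3,341 is below the reserve $3,417, so the reserve binds → payment $3,417.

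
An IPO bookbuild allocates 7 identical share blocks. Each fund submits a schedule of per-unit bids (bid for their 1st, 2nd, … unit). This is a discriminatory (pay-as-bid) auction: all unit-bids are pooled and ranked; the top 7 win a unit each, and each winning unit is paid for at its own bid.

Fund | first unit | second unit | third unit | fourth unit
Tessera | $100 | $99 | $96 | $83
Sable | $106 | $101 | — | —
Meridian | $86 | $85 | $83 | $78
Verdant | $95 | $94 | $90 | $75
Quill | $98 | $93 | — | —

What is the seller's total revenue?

Total revenue: $695

Pooled unit-bids ranked (top 7): 106 (Sable-1), 101 (Sable-2), 100 (Tessera-1), 99 (Tessera-2), 98 (Quill-1), 96 (Tessera-3), 95 (Verdant-1)
Next rejected bid: $94 (not a price — pay-as-bid).
Each winning unit pays its own bid.
Revenue = 106 + 101 + 100 + 99 + 98 + 96 + 95 = $695.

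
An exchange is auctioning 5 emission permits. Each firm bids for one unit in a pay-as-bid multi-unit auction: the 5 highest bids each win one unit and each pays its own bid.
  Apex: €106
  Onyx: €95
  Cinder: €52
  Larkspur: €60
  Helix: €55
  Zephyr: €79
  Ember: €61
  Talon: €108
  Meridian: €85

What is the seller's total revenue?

Bids ranked high→low: 108 (Talon), 106 (Apex), 95 (Onyx), 85 (Meridian), 79 (Zephyr), 61 (Ember), 60 (Larkspur), …
Winners (5 units): Talon, Apex, Onyx, Meridian, Zephyr.
Total revenue = 108 + 106 + 95 + 85 + 79 = €473.

Total revenue: €473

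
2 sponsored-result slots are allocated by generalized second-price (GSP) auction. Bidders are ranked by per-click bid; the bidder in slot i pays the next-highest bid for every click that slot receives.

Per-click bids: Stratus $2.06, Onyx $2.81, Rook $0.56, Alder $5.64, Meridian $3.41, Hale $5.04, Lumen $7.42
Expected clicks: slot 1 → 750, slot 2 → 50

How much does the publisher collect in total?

Ranked by bid: $7.42 (Lumen) > $5.64 (Alder) > $5.04 (Hale) > …
Slot 1: Lumen pays $5.64 × 750 = $4230.00
Slot 2: Alder pays $5.04 × 50 = $252.00
Total = $4482.00

Total revenue: $4482.00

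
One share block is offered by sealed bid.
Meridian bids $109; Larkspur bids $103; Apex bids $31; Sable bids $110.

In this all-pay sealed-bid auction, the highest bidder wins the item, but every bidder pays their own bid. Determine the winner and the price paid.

Sable pays $110

Sorting bids: 110 (Sable) > 109 (Meridian) > 103 (Larkspur) > 31 (Apex)
Sable is highest and takes the item; every bidder forfeits their bid.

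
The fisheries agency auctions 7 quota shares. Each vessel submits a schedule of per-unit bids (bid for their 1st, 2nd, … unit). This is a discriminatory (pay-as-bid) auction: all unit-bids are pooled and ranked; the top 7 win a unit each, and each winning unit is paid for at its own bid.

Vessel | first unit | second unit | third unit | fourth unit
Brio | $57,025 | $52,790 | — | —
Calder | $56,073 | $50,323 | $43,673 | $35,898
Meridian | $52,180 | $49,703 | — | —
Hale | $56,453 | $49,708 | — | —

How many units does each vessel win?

Brio 2, Calder 2, Hale 2, Meridian 1

All unit-bids, highest first — top 7: 57,025 (Brio-1), 56,453 (Hale-1), 56,073 (Calder-1), 52,790 (Brio-2), 52,180 (Meridian-1), 50,323 (Calder-2), 49,708 (Hale-2)
Next rejected bid: $49,703 (not a price — pay-as-bid).
Allocation: Brio 2, Calder 2, Hale 2, Meridian 1.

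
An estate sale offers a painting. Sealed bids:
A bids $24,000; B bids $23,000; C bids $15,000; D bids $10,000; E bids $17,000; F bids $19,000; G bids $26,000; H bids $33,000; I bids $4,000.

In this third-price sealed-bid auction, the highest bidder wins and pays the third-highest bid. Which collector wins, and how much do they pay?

H pays $24,000

Third-price sealed-bid auction: the highest bidder wins and pays the third-highest bid.
Bids in order: 33,000 (H) > 26,000 (G) > 24,000 (A) > 23,000 (B) > 19,000 (F) > 17,000 (E) > …
H wins; payment is bid #3 in the ranking = $24,000.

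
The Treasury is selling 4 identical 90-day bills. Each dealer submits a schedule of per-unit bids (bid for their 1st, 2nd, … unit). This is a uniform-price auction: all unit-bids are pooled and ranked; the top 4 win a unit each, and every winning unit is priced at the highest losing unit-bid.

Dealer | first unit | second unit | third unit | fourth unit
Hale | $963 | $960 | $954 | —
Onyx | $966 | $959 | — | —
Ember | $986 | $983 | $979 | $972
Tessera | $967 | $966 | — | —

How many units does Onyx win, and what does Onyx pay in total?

Onyx: 0 units, pays $0

Pooled unit-bids ranked (top 4): 986 (Ember-1), 983 (Ember-2), 979 (Ember-3), 972 (Ember-4)
Highest rejected unit-bid = $967.
Onyx wins 0 unit(s) at $967 each.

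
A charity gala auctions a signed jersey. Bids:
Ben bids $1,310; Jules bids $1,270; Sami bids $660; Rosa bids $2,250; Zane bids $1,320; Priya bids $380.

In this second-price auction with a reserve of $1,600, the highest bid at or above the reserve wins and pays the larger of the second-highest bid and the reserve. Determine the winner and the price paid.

Rosa pays $1,600

Bids ranked: 2,250 (Rosa) > 1,320 (Zane) > 1,310 (Ben) > 1,270 (Jules) > 660 (Sami) > 380 (Priya)
Rosa has the top bid at or above the reserve ($2,250).
max(second-highest $1,320, reserve $1,600) = $1,600.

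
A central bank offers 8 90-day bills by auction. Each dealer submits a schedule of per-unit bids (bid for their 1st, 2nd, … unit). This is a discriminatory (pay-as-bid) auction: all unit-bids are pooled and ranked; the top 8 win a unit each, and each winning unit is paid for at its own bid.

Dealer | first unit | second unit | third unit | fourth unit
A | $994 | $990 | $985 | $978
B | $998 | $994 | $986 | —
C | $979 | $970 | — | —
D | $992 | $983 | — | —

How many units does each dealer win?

All unit-bids, highest first — top 8: 998 (B-1), 994 (A-1), 994 (B-2), 992 (D-1), 990 (A-2), 986 (B-3), 985 (A-3), 983 (D-2)
Next rejected bid: $979 (not a price — pay-as-bid).
Allocation: A 3, B 3, D 2.

A 3, B 3, D 2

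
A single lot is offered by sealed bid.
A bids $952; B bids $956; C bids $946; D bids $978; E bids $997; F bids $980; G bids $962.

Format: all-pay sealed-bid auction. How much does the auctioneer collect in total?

Bids ranked: 997 (E) > 980 (F) > 978 (D) > 962 (G) > 956 (B) > 952 (A) > …
E wins with the top bid; all bids are sunk regardless.
Every bidder forfeits their bid regardless of winning.
Revenue = 952 + 956 + 946 + 978 + 997 + 980 + 962 = $6,771.

Total revenue: $6,771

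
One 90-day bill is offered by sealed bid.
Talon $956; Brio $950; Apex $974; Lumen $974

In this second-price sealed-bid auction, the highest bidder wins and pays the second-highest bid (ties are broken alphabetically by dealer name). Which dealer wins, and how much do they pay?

Second-price sealed-bid auction: the highest bidder wins and pays the second-highest bid.
Bids ranked: 974 (Apex) > 974 (Lumen) > 956 (Talon) > 950 (Brio)
Tie at $974 → Apex wins by tie-break.
Apex is highest; pays the second-highest bid, $974.

Apex pays $974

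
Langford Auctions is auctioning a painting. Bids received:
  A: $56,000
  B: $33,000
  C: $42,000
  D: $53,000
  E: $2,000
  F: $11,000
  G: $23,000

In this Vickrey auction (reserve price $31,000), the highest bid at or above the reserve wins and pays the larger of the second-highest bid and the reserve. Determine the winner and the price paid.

A pays $53,000

Bids in order: 56,000 (A) > 53,000 (D) > 42,000 (C) > 33,000 (B) > 23,000 (G) > 11,000 (F) > …
Highest eligible bid: A at $56,000.
Second-highest bid $53,000 exceeds the reserve $31,000 → payment $53,000.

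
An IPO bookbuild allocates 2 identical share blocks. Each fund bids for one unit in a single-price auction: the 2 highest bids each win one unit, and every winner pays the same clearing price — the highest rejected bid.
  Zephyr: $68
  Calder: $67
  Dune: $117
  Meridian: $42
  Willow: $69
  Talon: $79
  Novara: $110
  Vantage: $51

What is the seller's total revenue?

Ordering the bids: 117 (Dune), 110 (Novara), 79 (Talon), 69 (Willow), …
Top 2: Dune, Novara.
Clearing price = highest rejected bid = $79.
Total revenue = 2 × $79 = $158.

Total revenue: $158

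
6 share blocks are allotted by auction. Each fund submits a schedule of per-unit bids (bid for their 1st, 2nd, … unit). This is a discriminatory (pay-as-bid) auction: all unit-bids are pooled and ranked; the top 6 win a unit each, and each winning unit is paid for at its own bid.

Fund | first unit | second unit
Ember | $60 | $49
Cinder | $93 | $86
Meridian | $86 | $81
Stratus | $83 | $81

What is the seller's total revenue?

Total revenue: $510

Pooled unit-bids ranked (top 6): 93 (Cinder-1), 86 (Cinder-2), 86 (Meridian-1), 83 (Stratus-1), 81 (Meridian-2), 81 (Stratus-2)
Next rejected bid: $60 (not a price — pay-as-bid).
Each winning unit pays its own bid.
Revenue = 93 + 86 + 86 + 83 + 81 + 81 = $510.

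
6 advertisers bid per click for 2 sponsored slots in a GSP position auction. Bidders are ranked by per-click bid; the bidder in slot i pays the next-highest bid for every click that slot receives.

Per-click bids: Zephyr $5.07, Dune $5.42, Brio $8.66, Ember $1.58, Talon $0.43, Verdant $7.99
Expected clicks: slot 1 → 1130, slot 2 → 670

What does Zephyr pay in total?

Zephyr pays $0.00

Ranked by bid: $8.66 (Brio) > $7.99 (Verdant) > $5.42 (Dune) > …
Zephyr ranks below slot 2 → no slot, pays nothing.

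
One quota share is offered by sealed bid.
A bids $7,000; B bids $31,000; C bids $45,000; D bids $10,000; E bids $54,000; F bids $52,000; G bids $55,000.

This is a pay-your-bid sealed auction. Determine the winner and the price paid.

Rule: the highest bidder wins and pays their own bid.
Sorting bids: 55,000 (G) > 54,000 (E) > 52,000 (F) > 45,000 (C) > 31,000 (B) > 10,000 (D) > …
First-price: G pays what they bid, $55,000.

G pays $55,000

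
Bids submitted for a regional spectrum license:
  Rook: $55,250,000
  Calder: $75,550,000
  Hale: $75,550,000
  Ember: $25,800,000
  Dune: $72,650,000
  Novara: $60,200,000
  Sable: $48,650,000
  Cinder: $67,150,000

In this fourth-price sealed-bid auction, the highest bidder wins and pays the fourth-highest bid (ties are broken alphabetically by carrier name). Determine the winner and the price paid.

Calder pays $67,150,000

Bids in order: 75,550,000 (Calder) > 75,550,000 (Hale) > 72,650,000 (Dune) > 67,150,000 (Cinder) > 60,200,000 (Novara) > 55,250,000 (Rook) > …
Tie at $75,550,000 → Calder wins by tie-break.
Calder wins; payment is bid #4 in the ranking = $67,150,000.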